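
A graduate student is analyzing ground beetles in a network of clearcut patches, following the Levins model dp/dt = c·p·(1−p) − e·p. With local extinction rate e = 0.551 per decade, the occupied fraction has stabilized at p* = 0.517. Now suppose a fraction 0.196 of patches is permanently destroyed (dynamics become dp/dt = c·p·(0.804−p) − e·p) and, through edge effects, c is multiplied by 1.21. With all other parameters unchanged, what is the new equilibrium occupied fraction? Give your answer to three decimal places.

Balance c(1−p*) = e gives c = e/(1 − 0.51700) = 0.551/0.48300 = 1.14079.
New p* = 0.804 − e/c = 0.804 − 0.55100/1.38036 = 0.40483.

0.405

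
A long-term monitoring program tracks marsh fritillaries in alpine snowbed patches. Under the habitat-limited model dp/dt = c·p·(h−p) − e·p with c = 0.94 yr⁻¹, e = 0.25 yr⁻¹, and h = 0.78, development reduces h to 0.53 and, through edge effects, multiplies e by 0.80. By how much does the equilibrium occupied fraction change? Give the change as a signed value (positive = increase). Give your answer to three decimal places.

Before: p* = h − e/c = 0.78 − 0.25/0.94 = 0.78 − 0.2660 = 0.5140.
After: c = 0.94, e = 0.2, h = 0.53; p* = 0.53 − 0.2/0.94 = 0.3172.
Δp* = 0.3172 − 0.5140 = -0.1968.

-0.197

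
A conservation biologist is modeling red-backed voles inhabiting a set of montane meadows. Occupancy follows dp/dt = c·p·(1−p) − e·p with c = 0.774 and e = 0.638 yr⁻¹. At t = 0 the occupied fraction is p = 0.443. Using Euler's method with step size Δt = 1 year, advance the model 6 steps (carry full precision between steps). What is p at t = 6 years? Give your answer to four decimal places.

0.2263

Update rule: p ← p + [c·p·(1−p) − e·p]·Δt with Δt = 1.
t = 1: p = 0.44300 + (-0.09165) = 0.35135
t = 2: p = 0.35135 + (-0.04776) = 0.30359
t = 3: p = 0.30359 + (-0.03005) = 0.27354
t = 4: p = 0.27354 + (-0.02071) = 0.25283
t = 5: p = 0.25283 + (-0.01509) = 0.23774
t = 6: p = 0.23774 + (-0.01141) = 0.22632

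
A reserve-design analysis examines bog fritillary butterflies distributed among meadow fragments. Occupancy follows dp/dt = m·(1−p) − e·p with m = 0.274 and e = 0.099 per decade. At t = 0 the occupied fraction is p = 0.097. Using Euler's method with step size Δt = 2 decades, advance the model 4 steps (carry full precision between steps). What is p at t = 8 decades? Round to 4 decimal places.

Update rule: p ← p + [m·(1−p) − e·p]·Δt with Δt = 2.
step 1: Δp = +0.47564, p = 0.57264
step 2: Δp = +0.12081, p = 0.69345
step 3: Δp = +0.03069, p = 0.72414
step 4: Δp = +0.00779, p = 0.73193

0.7319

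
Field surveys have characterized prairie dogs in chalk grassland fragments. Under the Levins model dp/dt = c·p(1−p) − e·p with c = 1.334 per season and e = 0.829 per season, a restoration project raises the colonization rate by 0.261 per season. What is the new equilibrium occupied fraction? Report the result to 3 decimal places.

0.480

Before: p* = 1 − 0.829/1.334 = 0.3786.
After the change, c = 1.595, e = 0.829, so p* = 1 − 0.829/1.595 = 0.4803.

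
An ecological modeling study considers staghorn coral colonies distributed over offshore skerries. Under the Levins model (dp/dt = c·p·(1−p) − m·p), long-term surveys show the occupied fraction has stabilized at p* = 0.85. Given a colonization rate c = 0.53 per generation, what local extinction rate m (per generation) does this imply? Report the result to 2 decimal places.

At equilibrium c(1−p*) = m.
m = 0.53 × (1 − 0.85) = 0.53 × 0.1500 = 0.0795.

0.08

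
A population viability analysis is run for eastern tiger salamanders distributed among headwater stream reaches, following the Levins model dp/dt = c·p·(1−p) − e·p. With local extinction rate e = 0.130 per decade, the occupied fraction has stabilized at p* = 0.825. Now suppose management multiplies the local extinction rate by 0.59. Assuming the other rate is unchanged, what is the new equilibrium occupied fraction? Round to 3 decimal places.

Balance c(1−p*) = e gives c = e/(1 − 0.82500) = 0.130/0.17500 = 0.74286.
New p* = 1 − e/c = 1 − 0.07670/0.74286 = 0.89675.

0.897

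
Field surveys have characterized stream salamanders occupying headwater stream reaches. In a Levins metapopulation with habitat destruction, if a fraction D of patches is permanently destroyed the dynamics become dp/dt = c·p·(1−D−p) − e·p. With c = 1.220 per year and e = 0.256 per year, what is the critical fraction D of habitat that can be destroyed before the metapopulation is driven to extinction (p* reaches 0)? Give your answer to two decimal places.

The nontrivial equilibrium is p* = (1−D) − e/c; extinction occurs when this hits zero.
So D_crit = 1 − e/c = 1 − 0.256/1.220 = 1 − 0.2098 = 0.7902.
This equals the undisturbed p*, a classic result of Lande's extension.

0.79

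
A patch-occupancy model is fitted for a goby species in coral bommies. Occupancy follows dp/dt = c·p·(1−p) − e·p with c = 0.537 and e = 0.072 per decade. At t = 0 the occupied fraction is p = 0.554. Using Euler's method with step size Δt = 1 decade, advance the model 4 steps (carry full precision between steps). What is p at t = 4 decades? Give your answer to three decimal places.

Update rule: p ← p + [c·p·(1−p) − e·p]·Δt with Δt = 1.
step 1: Δp = +0.09280, p = 0.64680
step 2: Δp = +0.07611, p = 0.72290
step 3: Δp = +0.05552, p = 0.77842
step 4: Δp = +0.03658, p = 0.81500

0.815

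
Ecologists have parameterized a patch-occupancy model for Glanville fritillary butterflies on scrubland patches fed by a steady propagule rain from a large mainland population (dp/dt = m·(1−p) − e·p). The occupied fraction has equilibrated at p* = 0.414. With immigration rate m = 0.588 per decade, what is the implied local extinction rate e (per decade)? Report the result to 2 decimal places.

0.83

At equilibrium m(1−p*) = e·p*, so e = m(1−p*)/p*.
e = 0.588 × 0.5860 / 0.414 = 0.8323.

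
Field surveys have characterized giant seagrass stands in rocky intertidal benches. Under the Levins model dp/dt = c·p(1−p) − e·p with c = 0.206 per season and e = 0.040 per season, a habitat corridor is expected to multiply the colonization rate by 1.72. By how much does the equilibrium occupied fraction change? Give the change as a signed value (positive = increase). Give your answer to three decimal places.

Before: p* = 1 − 0.040/0.206 = 0.8058.
After the change, c = 0.35432, e = 0.04, so p* = 1 − 0.04/0.35432 = 0.8871.
Δp* = 0.8871 − 0.8058 = +0.0813.

0.081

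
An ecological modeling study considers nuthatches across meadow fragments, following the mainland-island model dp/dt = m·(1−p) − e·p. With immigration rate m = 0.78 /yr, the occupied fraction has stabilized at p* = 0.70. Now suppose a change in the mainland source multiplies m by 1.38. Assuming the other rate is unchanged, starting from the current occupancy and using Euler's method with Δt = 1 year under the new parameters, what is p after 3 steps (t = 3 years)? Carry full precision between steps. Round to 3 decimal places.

Balance m(1−p*) = e·p* gives e = m(1−p*)/p* = 0.78×0.30000/0.70000 = 0.33429.
Starting from p₀ = 0.70000; update p ← p + (dp/dt)·Δt with the new parameters.
step 1: Δp = +0.08892, p = 0.78892
step 2: Δp = -0.03652, p = 0.75240
step 3: Δp = +0.01500, p = 0.76740

0.767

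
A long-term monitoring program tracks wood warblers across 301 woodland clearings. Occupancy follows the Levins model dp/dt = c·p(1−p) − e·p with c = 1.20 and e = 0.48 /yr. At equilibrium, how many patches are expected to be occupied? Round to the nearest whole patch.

181

p* = 1 − e/c = 1 − 0.48/1.20 = 0.6000.
Expected occupied patches = N × p* = 301 × 0.6000 = 180.60 ≈ 181.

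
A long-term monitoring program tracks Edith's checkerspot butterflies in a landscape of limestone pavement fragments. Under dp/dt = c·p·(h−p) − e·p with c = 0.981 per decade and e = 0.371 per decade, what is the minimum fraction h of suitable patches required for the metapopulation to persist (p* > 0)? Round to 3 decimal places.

p* = h − e/c is positive only when h > e/c.
h_min = e/c = 0.371/0.981 = 0.3782.

0.378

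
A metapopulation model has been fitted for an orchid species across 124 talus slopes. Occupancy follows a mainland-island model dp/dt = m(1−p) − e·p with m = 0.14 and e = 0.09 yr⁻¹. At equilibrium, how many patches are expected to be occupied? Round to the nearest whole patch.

p* = m/(m+e) = 0.14/0.2300 = 0.6087.
Expected occupied patches = N × p* = 124 × 0.6087 = 75.48 ≈ 75.

75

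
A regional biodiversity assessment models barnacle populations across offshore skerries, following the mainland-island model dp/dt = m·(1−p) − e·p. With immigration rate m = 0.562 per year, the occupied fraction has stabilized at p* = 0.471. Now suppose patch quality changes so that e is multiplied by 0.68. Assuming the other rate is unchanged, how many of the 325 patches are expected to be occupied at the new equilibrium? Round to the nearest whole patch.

Balance m(1−p*) = e·p* gives e = m(1−p*)/p* = 0.562×0.52900/0.47100 = 0.63121.
New p* = m/(m+e) = 0.56200/(0.56200+0.42922) = 0.56698.
Expected occupied = 325 × 0.56698 = 184.27 ≈ 184.

184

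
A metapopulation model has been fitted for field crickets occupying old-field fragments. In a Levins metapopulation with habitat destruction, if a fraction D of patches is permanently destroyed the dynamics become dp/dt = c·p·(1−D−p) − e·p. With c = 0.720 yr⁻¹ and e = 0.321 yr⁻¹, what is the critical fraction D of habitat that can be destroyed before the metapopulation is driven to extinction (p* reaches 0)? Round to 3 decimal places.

0.554

The nontrivial equilibrium is p* = (1−D) − e/c; extinction occurs when this hits zero.
So D_crit = 1 − e/c = 1 − 0.321/0.720 = 1 − 0.4458 = 0.5542.
This equals the undisturbed p*, a classic result of Lande's extension.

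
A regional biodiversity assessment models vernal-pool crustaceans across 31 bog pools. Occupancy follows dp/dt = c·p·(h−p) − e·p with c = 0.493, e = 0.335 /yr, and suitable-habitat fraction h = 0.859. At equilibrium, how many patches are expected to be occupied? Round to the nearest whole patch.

p* = h − e/c = 0.859 − 0.6795 = 0.1795.
Expected occupied patches = N × p* = 31 × 0.1795 = 5.56 ≈ 6.

6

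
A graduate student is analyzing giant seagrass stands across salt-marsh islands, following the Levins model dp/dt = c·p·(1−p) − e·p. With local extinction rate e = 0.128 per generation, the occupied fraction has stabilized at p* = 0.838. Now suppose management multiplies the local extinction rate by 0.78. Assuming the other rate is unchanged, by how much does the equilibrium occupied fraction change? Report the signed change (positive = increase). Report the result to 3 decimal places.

Balance c(1−p*) = e gives c = e/(1 − 0.83800) = 0.128/0.16200 = 0.79012.
New p* = 1 − e/c = 1 − 0.09984/0.79012 = 0.87364.
Δp* = 0.87364 − 0.83800 = +0.03564.

0.036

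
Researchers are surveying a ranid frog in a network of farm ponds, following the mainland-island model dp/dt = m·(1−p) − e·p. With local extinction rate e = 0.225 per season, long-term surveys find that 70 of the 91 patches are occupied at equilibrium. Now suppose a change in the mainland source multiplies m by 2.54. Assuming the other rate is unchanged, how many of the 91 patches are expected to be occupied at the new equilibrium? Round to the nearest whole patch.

81

Observed p* = 70/91 = 0.76923.
Balance m(1−p*) = e·p* gives m = e·p*/(1−p*) = 0.225×0.76923/0.23077 = 0.75000.
New p* = m/(m+e) = 1.90500/(1.90500+0.22500) = 0.89437.
Expected occupied = 91 × 0.89437 = 81.39 ≈ 81.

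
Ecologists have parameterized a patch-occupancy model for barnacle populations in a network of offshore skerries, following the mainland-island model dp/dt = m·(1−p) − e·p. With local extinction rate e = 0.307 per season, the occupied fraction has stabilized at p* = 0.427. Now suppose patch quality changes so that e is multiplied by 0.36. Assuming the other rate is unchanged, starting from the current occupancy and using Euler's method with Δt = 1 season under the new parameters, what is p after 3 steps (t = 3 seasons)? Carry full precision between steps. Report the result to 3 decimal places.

Balance m(1−p*) = e·p* gives m = e·p*/(1−p*) = 0.307×0.42700/0.57300 = 0.22878.
Starting from p₀ = 0.42700; update p ← p + (dp/dt)·Δt with the new parameters.
  1  |  dp/dt·Δt = +0.083897  |  p_1 = 0.510897
  2  |  dp/dt·Δt = +0.055431  |  p_2 = 0.566328
  3  |  dp/dt·Δt = +0.036623  |  p_3 = 0.602951

0.603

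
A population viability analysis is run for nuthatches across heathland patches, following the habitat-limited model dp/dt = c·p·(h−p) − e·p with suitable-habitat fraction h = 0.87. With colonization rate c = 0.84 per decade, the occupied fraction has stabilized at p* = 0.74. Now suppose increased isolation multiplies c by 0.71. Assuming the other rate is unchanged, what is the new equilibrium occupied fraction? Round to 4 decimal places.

Balance c(h−p*) = e gives e = 0.84×(0.87 − 0.74000) = 0.10920.
New p* = 0.87 − e/c = 0.87 − 0.10920/0.59640 = 0.68690.

0.6869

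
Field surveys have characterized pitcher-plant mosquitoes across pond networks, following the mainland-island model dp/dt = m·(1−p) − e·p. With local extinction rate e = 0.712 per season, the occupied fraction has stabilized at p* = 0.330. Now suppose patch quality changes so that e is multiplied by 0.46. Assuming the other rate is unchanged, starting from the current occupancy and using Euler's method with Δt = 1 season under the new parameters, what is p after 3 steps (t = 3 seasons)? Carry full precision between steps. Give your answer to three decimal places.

Balance m(1−p*) = e·p* gives m = e·p*/(1−p*) = 0.712×0.33000/0.67000 = 0.35069.
Starting from p₀ = 0.33000; update p ← p + (dp/dt)·Δt with the new parameters.
step 1: Δp = +0.12688, p = 0.45688
step 2: Δp = +0.04083, p = 0.49771
step 3: Δp = +0.01314, p = 0.51085

0.511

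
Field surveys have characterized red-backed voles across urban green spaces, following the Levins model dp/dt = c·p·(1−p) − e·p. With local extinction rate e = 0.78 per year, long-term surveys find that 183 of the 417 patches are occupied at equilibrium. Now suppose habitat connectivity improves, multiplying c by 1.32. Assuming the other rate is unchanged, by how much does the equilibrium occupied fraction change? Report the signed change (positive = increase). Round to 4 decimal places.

Observed p* = 183/417 = 0.43885.
Balance c(1−p*) = e gives c = e/(1 − 0.43885) = 0.78/0.56115 = 1.39000.
New p* = 1 − e/c = 1 − 0.78000/1.83480 = 0.57489.
Δp* = 0.57489 − 0.43885 = +0.13604.

0.1360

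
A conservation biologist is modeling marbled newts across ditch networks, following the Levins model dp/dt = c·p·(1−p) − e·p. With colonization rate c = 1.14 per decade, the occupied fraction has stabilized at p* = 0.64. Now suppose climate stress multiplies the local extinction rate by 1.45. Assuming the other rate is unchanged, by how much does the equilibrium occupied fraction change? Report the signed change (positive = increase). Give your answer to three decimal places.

Balance c(1−p*) = e gives e = 1.14×(1 − 0.64000) = 0.41040.
New p* = 1 − e/c = 1 − 0.59508/1.14000 = 0.47800.
Δp* = 0.47800 − 0.64000 = -0.16200.

-0.162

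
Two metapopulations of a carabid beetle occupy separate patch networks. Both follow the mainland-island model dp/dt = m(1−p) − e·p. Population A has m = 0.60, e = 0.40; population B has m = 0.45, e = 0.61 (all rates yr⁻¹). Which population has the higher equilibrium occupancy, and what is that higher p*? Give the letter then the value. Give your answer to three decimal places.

A, 0.600

A: p*_A = m/(m+e) = 0.60/1.0000 = 0.6000.
B: p*_B = 0.45/1.0600 = 0.4245.
A is higher at 0.6000.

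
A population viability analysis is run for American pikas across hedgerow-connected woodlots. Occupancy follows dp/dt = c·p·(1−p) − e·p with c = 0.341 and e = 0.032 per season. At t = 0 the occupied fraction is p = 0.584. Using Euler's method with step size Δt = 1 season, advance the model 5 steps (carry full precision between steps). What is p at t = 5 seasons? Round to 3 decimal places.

Update rule: p ← p + [c·p·(1−p) − e·p]·Δt with Δt = 1.
t = 1: p = 0.58400 + (+0.06416) = 0.64816
t = 2: p = 0.64816 + (+0.05702) = 0.70518
t = 3: p = 0.70518 + (+0.04833) = 0.75351
t = 4: p = 0.75351 + (+0.03922) = 0.79273
t = 5: p = 0.79273 + (+0.03066) = 0.82339

0.823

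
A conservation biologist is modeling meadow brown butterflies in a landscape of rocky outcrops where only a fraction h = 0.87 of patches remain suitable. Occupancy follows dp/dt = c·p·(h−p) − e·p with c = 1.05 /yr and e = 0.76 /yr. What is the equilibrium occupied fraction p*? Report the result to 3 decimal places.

0.146

Setting dp/dt = 0 and dividing by p* gives c·(h−p*) = e.
So p* = h − e/c = 0.87 − 0.76/1.05 = 0.87 − 0.7238 = 0.1462.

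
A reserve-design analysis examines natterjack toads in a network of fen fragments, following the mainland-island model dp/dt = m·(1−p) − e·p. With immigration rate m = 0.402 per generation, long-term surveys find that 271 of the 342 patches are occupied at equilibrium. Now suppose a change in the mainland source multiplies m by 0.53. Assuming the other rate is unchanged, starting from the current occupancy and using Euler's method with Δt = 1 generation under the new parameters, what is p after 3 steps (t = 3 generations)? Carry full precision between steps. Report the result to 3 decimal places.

Observed p* = 271/342 = 0.79240.
Balance m(1−p*) = e·p* gives e = m(1−p*)/p* = 0.402×0.20760/0.79240 = 0.10532.
Starting from p₀ = 0.79240; update p ← p + (dp/dt)·Δt with the new parameters.
  1  |  dp/dt·Δt = -0.039224  |  p_1 = 0.753173
  2  |  dp/dt·Δt = -0.026736  |  p_2 = 0.726437
  3  |  dp/dt·Δt = -0.018224  |  p_3 = 0.708213

0.708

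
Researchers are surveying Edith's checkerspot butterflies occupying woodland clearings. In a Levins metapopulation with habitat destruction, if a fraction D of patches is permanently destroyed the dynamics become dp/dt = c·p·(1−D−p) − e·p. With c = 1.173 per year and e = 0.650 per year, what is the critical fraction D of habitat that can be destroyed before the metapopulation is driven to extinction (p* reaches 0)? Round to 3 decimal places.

0.446

The nontrivial equilibrium is p* = (1−D) − e/c; extinction occurs when this hits zero.
So D_crit = 1 − e/c = 1 − 0.650/1.173 = 1 − 0.5541 = 0.4459.
Note this equals the original equilibrium occupancy — the Levins extinction-debt result.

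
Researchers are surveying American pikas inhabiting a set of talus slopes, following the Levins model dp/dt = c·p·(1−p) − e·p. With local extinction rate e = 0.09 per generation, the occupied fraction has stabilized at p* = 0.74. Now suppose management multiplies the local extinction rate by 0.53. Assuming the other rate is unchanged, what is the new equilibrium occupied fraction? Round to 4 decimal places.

0.8622

Balance c(1−p*) = e gives c = e/(1 − 0.74000) = 0.09/0.26000 = 0.34615.
New p* = 1 − e/c = 1 − 0.04770/0.34615 = 0.86220.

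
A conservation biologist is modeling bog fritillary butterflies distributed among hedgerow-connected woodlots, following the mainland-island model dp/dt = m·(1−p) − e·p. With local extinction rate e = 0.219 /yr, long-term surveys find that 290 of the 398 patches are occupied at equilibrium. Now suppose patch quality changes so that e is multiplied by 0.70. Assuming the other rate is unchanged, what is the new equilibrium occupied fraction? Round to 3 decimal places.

0.793

Observed p* = 290/398 = 0.72864.
Balance m(1−p*) = e·p* gives m = e·p*/(1−p*) = 0.219×0.72864/0.27136 = 0.58805.
New p* = m/(m+e) = 0.58805/(0.58805+0.15330) = 0.79322.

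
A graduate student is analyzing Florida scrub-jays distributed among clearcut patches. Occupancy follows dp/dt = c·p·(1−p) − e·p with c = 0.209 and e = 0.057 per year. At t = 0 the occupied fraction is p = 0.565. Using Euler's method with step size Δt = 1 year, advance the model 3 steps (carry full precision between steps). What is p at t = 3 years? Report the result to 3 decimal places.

Update rule: p ← p + [c·p·(1−p) − e·p]·Δt with Δt = 1.
step 1: Δp = +0.01916, p = 0.58416
step 2: Δp = +0.01747, p = 0.60163
step 3: Δp = +0.01580, p = 0.61743

0.617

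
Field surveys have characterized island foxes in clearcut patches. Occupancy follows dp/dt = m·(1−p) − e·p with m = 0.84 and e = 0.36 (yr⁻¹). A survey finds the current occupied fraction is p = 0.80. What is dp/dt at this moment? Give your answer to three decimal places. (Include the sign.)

-0.120

Colonization term: m·(1−p) = 0.84×0.2000 = 0.16800.
Extinction term: e·p = 0.28800.
dp/dt = 0.16800 − 0.28800 = -0.12000.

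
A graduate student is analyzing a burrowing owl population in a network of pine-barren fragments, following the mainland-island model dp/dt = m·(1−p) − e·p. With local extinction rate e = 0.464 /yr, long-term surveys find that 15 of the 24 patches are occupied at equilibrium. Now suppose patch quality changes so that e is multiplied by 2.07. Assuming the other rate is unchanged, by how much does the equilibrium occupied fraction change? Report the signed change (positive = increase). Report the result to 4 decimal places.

Observed p* = 15/24 = 0.62500.
Balance m(1−p*) = e·p* gives m = e·p*/(1−p*) = 0.464×0.62500/0.37500 = 0.77333.
New p* = m/(m+e) = 0.77333/(0.77333+0.96048) = 0.44603.
Δp* = 0.44603 − 0.62500 = -0.17897.

-0.1790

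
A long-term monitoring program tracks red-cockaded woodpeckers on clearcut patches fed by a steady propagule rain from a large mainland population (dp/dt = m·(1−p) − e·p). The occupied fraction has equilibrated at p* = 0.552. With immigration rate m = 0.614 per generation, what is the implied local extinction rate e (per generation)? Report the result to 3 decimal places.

0.498

At equilibrium m(1−p*) = e·p*, so e = m(1−p*)/p*.
e = 0.614 × 0.4480 / 0.552 = 0.4983.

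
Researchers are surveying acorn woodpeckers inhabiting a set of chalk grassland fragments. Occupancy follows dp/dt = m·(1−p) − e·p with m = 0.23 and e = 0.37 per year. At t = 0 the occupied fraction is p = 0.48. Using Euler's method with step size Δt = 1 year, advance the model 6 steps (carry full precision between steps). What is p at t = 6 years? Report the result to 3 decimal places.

Update rule: p ← p + [m·(1−p) − e·p]·Δt with Δt = 1.
step 1: Δp = -0.05800, p = 0.42200
step 2: Δp = -0.02320, p = 0.39880
step 3: Δp = -0.00928, p = 0.38952
step 4: Δp = -0.00371, p = 0.38581
step 5: Δp = -0.00148, p = 0.38432
step 6: Δp = -0.00059, p = 0.38373

0.384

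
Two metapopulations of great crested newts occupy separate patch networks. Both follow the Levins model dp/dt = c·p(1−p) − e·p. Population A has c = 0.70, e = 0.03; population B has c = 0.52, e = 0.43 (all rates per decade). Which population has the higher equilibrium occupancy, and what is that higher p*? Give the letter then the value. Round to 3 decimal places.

A: p*_A = 1 − 0.03/0.70 = 0.9571.
B: p*_B = 1 − 0.43/0.52 = 0.1731.
A is higher at 0.9571.

A, 0.957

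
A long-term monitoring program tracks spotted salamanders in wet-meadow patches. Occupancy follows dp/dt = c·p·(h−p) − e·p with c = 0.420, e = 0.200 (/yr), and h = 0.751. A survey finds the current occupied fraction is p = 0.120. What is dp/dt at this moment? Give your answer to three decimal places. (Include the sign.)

Colonization term: c·p·(h−p) = 0.420×0.120×0.6310 = 0.03180.
Extinction term: e·p = 0.02400.
dp/dt = 0.03180 − 0.02400 = 0.00780.

0.008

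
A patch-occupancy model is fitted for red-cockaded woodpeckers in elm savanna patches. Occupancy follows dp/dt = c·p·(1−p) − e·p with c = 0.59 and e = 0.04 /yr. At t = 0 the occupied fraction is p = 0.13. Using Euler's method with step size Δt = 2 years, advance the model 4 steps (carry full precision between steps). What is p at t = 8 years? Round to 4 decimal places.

Update rule: p ← p + [c·p·(1−p) − e·p]·Δt with Δt = 2.
p: 0.13000 → 0.25306  (Δp = +0.12306)
p: 0.25306 → 0.45586  (Δp = +0.20280)
p: 0.45586 → 0.71209  (Δp = +0.25623)
p: 0.71209 → 0.89704  (Δp = +0.18495)

0.8970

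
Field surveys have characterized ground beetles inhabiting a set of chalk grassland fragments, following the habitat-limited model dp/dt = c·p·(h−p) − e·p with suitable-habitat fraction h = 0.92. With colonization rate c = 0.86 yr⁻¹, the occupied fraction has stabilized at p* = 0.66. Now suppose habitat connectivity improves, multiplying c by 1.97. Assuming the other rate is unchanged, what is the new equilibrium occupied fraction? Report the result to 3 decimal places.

Balance c(h−p*) = e gives e = 0.86×(0.92 − 0.66000) = 0.22360.
New p* = 0.92 − e/c = 0.92 − 0.22360/1.69420 = 0.78802.

0.788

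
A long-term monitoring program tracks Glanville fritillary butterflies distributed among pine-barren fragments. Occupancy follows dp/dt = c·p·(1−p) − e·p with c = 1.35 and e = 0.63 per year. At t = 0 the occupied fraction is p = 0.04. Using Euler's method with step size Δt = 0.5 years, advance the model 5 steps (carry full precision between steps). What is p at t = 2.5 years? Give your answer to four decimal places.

Update rule: p ← p + [c·p·(1−p) − e·p]·Δt with Δt = 0.5.
step 1: Δp = +0.01332, p = 0.05332
step 2: Δp = +0.01728, p = 0.07060
step 3: Δp = +0.02205, p = 0.09265
step 4: Δp = +0.02756, p = 0.12021
step 5: Δp = +0.03352, p = 0.15373

0.1537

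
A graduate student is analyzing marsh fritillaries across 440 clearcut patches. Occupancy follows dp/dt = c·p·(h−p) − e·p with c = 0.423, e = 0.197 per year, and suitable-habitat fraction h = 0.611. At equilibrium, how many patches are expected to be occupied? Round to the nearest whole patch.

p* = h − e/c = 0.611 − 0.4657 = 0.1453.
Expected occupied patches = N × p* = 440 × 0.1453 = 63.92 ≈ 64.

64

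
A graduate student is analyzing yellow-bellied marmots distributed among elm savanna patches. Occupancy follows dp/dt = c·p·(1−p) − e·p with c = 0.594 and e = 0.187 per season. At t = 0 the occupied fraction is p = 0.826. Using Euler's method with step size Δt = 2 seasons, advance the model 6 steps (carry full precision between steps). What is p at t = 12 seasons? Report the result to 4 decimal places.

Update rule: p ← p + [c·p·(1−p) − e·p]·Δt with Δt = 2.
t = 2: p = 0.82600 + (-0.13818) = 0.68782
t = 4: p = 0.68782 + (-0.00215) = 0.68567
t = 6: p = 0.68567 + (-0.00039) = 0.68527
t = 8: p = 0.68527 + (-0.00007) = 0.68520
t = 10: p = 0.68520 + (-0.00001) = 0.68519
t = 12: p = 0.68519 + (-0.00000) = 0.68519

0.6852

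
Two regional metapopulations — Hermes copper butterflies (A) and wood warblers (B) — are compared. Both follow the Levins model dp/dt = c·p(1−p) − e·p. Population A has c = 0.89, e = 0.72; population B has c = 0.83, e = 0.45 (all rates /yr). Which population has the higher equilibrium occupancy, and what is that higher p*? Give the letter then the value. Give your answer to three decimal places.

B, 0.458

A: p*_A = 1 − 0.72/0.89 = 0.1910.
B: p*_B = 1 − 0.45/0.83 = 0.4578.
B is higher at 0.4578.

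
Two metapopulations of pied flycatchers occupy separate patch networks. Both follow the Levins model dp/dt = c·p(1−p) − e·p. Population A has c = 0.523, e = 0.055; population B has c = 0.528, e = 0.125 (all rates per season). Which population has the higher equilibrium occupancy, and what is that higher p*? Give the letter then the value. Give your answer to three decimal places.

A: p*_A = 1 − 0.055/0.523 = 0.8948.
B: p*_B = 1 − 0.125/0.528 = 0.7633.
A is higher at 0.8948.

A, 0.895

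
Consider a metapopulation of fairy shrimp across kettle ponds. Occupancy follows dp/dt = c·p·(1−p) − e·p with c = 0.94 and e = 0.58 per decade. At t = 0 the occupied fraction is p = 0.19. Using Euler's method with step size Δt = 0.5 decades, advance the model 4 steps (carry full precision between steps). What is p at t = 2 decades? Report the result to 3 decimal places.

0.257

Update rule: p ← p + [c·p·(1−p) − e·p]·Δt with Δt = 0.5.
p: 0.19000 → 0.20723  (Δp = +0.01723)
p: 0.20723 → 0.22435  (Δp = +0.01712)
p: 0.22435 → 0.24108  (Δp = +0.01673)
p: 0.24108 → 0.25716  (Δp = +0.01608)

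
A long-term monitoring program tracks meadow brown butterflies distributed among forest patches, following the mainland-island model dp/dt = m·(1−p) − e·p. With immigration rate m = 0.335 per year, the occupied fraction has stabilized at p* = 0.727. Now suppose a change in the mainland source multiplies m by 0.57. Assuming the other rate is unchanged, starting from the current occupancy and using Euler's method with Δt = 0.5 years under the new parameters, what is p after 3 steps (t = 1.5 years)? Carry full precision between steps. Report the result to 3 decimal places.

Balance m(1−p*) = e·p* gives e = m(1−p*)/p* = 0.335×0.27300/0.72700 = 0.12580.
Starting from p₀ = 0.72700; update p ← p + (dp/dt)·Δt with the new parameters.
step 1: Δp = -0.01966, p = 0.70734
step 2: Δp = -0.01655, p = 0.69079
step 3: Δp = -0.01393, p = 0.67686

0.677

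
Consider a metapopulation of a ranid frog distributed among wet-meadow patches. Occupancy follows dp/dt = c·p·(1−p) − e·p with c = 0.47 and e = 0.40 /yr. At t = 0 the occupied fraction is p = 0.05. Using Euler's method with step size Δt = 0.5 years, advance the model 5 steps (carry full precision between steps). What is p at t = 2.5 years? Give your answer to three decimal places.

0.056

Update rule: p ← p + [c·p·(1−p) − e·p]·Δt with Δt = 0.5.
t = 0.5: p = 0.05000 + (+0.00116) = 0.05116
t = 1: p = 0.05116 + (+0.00118) = 0.05234
t = 1.5: p = 0.05234 + (+0.00119) = 0.05353
t = 2: p = 0.05353 + (+0.00120) = 0.05473
t = 2.5: p = 0.05473 + (+0.00121) = 0.05594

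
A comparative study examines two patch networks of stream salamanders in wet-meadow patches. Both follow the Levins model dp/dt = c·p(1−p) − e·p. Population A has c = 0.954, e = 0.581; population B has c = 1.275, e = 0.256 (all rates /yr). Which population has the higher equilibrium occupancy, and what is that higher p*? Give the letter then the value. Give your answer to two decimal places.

B, 0.80

A: p*_A = 1 − 0.581/0.954 = 0.3910.
B: p*_B = 1 − 0.256/1.275 = 0.7992.
B is higher at 0.7992.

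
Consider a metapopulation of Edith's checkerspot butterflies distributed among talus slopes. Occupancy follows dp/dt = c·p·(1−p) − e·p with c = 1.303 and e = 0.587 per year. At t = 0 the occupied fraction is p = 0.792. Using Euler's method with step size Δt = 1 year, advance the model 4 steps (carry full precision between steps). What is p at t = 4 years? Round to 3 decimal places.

0.549

Update rule: p ← p + [c·p·(1−p) − e·p]·Δt with Δt = 1.
t = 1: p = 0.79200 + (-0.25025) = 0.54175
t = 2: p = 0.54175 + (+0.00547) = 0.54722
t = 3: p = 0.54722 + (+0.00163) = 0.54885
t = 4: p = 0.54885 + (+0.00047) = 0.54931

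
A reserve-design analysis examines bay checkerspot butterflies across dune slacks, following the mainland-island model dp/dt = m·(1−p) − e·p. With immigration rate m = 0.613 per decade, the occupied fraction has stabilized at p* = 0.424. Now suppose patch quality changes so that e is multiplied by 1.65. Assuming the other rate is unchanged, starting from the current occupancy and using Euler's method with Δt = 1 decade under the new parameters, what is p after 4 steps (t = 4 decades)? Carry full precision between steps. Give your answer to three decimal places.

0.418

Balance m(1−p*) = e·p* gives e = m(1−p*)/p* = 0.613×0.57600/0.42400 = 0.83275.
Starting from p₀ = 0.42400; update p ← p + (dp/dt)·Δt with the new parameters.
p: 0.42400 → 0.19449  (Δp = -0.22951)
p: 0.19449 → 0.42103  (Δp = +0.22653)
p: 0.42103 → 0.19743  (Δp = -0.22360)
p: 0.19743 → 0.41813  (Δp = +0.22070)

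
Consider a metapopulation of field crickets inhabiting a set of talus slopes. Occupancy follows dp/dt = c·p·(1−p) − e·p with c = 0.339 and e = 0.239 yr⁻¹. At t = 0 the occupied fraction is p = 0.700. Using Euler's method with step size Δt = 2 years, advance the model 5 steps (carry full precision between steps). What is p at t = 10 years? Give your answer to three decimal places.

Update rule: p ← p + [c·p·(1−p) − e·p]·Δt with Δt = 2.
t = 2: p = 0.70000 + (-0.19222) = 0.50778
t = 4: p = 0.50778 + (-0.07326) = 0.43452
t = 6: p = 0.43452 + (-0.04111) = 0.39341
t = 8: p = 0.39341 + (-0.02625) = 0.36716
t = 10: p = 0.36716 + (-0.01797) = 0.34919

0.349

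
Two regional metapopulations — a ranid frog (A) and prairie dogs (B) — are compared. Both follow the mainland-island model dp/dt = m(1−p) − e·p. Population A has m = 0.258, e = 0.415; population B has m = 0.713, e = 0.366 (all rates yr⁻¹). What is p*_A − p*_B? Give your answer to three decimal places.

A: p*_A = m/(m+e) = 0.258/0.6730 = 0.3834.
B: p*_B = 0.713/1.0790 = 0.6608.
p*_A − p*_B = 0.3834 − 0.6608 = -0.2774.

-0.277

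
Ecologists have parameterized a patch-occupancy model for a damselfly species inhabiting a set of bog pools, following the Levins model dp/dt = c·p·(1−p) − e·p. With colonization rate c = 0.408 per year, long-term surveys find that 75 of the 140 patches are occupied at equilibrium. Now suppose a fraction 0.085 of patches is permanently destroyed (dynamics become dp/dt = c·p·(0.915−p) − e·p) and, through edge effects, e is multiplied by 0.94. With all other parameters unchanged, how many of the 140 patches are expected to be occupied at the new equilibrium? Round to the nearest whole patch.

67

Observed p* = 75/140 = 0.53571.
Balance c(1−p*) = e gives e = 0.408×(1 − 0.53571) = 0.18943.
New p* = 0.915 − e/c = 0.915 − 0.17806/0.40800 = 0.47858.
Expected occupied = 140 × 0.47858 = 67.00 ≈ 67.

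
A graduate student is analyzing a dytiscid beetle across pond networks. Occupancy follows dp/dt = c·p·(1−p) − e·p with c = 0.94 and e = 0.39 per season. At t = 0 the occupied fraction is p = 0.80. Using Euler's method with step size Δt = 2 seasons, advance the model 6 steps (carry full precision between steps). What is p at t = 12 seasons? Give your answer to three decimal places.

Update rule: p ← p + [c·p·(1−p) − e·p]·Δt with Δt = 2.
step 1: Δp = -0.32320, p = 0.47680
step 2: Δp = +0.09708, p = 0.57388
step 3: Δp = +0.01211, p = 0.58599
step 4: Δp = -0.00098, p = 0.58502
step 5: Δp = +0.00010, p = 0.58512
step 6: Δp = -0.00001, p = 0.58511

0.585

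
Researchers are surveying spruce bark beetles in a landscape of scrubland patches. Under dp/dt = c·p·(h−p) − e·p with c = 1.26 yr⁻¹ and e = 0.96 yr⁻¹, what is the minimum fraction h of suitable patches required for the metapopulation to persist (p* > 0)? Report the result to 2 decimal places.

0.76

p* = h − e/c is positive only when h > e/c.
h_min = e/c = 0.96/1.26 = 0.7619.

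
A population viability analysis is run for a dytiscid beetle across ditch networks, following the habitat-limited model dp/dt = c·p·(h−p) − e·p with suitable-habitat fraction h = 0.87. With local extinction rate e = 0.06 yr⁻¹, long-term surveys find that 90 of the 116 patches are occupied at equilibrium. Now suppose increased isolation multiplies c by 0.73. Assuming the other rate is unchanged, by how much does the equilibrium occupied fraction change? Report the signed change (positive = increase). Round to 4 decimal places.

Observed p* = 90/116 = 0.77586.
Balance c(h−p*) = e gives c = e/(0.87 − 0.77586) = 0.06/0.09414 = 0.63735.
New p* = 0.87 − e/c = 0.87 − 0.06000/0.46527 = 0.74104.
Δp* = 0.74104 − 0.77586 = -0.03482.

-0.0348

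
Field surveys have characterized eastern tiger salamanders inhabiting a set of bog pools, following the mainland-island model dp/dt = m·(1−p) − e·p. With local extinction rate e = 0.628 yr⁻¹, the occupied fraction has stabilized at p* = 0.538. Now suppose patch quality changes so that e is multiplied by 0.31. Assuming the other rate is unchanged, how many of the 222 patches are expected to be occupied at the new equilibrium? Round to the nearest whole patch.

Balance m(1−p*) = e·p* gives m = e·p*/(1−p*) = 0.628×0.53800/0.46200 = 0.73131.
New p* = m/(m+e) = 0.73131/(0.73131+0.19468) = 0.78976.
Expected occupied = 222 × 0.78976 = 175.33 ≈ 175.

175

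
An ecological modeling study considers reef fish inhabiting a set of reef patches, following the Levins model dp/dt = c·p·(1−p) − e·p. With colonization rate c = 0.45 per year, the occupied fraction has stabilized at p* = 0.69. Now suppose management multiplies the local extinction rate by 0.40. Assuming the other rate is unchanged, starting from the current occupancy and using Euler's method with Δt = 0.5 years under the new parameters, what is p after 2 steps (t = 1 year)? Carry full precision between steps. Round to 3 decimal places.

0.744

Balance c(1−p*) = e gives e = 0.45×(1 − 0.69000) = 0.13950.
Starting from p₀ = 0.69000; update p ← p + (dp/dt)·Δt with the new parameters.
step 1: Δp = +0.02888, p = 0.71888
step 2: Δp = +0.02541, p = 0.74429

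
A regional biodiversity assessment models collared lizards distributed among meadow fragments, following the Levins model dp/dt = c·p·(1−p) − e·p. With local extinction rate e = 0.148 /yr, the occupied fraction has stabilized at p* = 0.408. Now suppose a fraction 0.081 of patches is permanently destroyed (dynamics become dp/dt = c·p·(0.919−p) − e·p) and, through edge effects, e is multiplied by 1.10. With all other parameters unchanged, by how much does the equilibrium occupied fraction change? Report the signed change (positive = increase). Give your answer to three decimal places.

-0.140

Balance c(1−p*) = e gives c = e/(1 − 0.40800) = 0.148/0.59200 = 0.25000.
New p* = 0.919 − e/c = 0.919 − 0.16280/0.25000 = 0.26780.
Δp* = 0.26780 − 0.40800 = -0.14020.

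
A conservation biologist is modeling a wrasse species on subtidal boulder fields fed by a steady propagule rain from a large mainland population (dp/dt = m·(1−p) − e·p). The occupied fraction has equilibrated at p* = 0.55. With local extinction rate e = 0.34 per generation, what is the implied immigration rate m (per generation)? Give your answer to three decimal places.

At equilibrium m(1−p*) = e·p*, so m = e·p*/(1−p*).
m = 0.34 × 0.55 / 0.4500 = 0.1870/0.4500 = 0.4156.

0.416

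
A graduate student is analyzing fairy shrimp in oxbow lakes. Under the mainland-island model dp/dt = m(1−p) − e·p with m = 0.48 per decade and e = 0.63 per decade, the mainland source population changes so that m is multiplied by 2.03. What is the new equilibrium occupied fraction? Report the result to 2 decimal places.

Before: p* = 0.48/(0.48+0.63) = 0.4324.
After: m = 0.9744, e = 0.63; p* = 0.9744/1.6044 = 0.6073.

0.61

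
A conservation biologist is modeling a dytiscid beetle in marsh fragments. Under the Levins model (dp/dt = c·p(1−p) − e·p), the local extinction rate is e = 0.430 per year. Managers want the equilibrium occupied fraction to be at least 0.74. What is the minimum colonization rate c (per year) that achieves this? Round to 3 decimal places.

1.654

p* = 1 − e/c ≥ 0.74 requires e/c ≤ 0.2600, i.e. c ≥ e/0.2600.
c_min = 0.430/0.2600 = 1.6538.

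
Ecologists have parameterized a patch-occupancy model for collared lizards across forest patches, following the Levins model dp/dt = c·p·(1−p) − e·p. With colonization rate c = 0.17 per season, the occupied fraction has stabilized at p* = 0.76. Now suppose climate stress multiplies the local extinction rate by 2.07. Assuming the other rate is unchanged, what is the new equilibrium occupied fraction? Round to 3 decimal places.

Balance c(1−p*) = e gives e = 0.17×(1 − 0.76000) = 0.04080.
New p* = 1 − e/c = 1 − 0.08446/0.17000 = 0.50318.

0.503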